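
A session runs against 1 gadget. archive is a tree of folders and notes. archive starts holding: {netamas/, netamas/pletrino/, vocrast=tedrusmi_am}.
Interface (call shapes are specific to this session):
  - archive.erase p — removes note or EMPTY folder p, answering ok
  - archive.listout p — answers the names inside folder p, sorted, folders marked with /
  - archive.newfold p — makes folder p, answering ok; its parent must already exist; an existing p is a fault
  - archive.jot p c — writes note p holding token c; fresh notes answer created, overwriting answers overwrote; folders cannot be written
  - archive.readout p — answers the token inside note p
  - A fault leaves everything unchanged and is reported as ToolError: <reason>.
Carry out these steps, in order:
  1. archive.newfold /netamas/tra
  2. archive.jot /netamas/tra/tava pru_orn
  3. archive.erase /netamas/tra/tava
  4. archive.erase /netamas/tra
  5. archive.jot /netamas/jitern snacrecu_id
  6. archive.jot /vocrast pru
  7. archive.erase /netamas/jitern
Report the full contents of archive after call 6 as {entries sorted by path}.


Answer: {netamas/, netamas/jitern=snacrecu_id, netamas/pletrino/, vocrast=pru}

Derivation:
Do: newfold[p='/netamas/tra']
See: ok
Do: jot[p='/netamas/tra/tava'; c='pru_orn']
See: created
Do: erase[p='/netamas/tra/tava']
See: ok
Do: erase[p='/netamas/tra']
See: ok
Do: jot[p='/netamas/jitern'; c='snacrecu_id']
See: created
Do: jot[p='/vocrast'; c='pru']
See: overwrote
Do: erase[p='/netamas/jitern']
See: ok


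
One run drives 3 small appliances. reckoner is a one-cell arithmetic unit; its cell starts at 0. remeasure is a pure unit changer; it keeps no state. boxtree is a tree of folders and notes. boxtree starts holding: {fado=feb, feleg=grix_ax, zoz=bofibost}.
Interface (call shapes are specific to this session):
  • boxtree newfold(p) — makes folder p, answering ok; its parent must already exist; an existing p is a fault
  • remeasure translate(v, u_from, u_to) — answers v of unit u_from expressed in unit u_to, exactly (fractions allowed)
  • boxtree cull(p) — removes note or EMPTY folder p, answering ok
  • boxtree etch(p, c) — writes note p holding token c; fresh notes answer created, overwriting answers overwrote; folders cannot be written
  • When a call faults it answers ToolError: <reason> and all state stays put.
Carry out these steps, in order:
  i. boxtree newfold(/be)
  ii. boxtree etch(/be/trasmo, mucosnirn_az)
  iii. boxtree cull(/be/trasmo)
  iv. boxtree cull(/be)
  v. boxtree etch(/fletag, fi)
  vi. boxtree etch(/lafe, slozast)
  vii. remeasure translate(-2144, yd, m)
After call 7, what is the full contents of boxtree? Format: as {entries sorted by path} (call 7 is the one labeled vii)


I invoke boxtree newfold on /be, and see ok.
Using boxtree etch on /be/trasmo, mucosnirn_az, and get created.
Calling boxtree cull on /be/trasmo, giving ok.
Calling boxtree cull on /be, and observe ok.
Next I call boxtree etch on /fletag, fi: created.
Calling boxtree etch on /lafe, slozast, and observe created.
Calling remeasure translate on -2144, yd, m, giving -1225296/625.

Answer: {fado=feb, feleg=grix_ax, fletag=fi, lafe=slozast, zoz=bofibost}


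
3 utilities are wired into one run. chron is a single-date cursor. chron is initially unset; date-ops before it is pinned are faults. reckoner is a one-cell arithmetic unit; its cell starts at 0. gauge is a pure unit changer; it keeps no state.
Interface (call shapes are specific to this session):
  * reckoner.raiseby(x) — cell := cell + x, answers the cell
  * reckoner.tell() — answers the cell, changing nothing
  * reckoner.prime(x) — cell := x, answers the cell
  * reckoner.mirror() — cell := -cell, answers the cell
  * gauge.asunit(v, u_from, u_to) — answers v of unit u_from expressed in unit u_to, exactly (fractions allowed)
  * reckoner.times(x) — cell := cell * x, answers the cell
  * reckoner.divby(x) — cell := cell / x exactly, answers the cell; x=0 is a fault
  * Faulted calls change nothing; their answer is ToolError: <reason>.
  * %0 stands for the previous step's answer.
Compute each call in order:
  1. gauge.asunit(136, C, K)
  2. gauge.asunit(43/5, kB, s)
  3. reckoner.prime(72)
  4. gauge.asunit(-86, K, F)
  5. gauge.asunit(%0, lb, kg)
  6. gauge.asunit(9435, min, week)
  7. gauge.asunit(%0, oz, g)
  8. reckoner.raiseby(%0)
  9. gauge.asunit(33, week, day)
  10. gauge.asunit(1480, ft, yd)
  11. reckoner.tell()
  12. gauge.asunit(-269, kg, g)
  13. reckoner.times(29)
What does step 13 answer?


Answer: 438916491731/153600000

Derivation:
$ gauge.asunit v→136 u_from→C u_to→K
:: 8183/20
$ gauge.asunit v→43/5 u_from→kB u_to→s
:: ToolError: incompatible units
$ reckoner.prime x→72
:: 72
$ gauge.asunit v→-86 u_from→K u_to→F
:: -61447/100
$ gauge.asunit v→%0 u_from→lb u_to→kg
:: -2787189035939/10000000000
$ gauge.asunit v→9435 u_from→min u_to→week
:: 629/672
$ gauge.asunit v→%0 u_from→oz u_to→g
:: 4075851439/153600000
$ reckoner.raiseby x→%0
:: 15135051439/153600000
$ gauge.asunit v→33 u_from→week u_to→day
:: 231
$ gauge.asunit v→1480 u_from→ft u_to→yd
:: 1480/3
$ reckoner.tell
:: 15135051439/153600000
$ gauge.asunit v→-269 u_from→kg u_to→g
:: -269000
$ reckoner.times x→29
:: 438916491731/153600000


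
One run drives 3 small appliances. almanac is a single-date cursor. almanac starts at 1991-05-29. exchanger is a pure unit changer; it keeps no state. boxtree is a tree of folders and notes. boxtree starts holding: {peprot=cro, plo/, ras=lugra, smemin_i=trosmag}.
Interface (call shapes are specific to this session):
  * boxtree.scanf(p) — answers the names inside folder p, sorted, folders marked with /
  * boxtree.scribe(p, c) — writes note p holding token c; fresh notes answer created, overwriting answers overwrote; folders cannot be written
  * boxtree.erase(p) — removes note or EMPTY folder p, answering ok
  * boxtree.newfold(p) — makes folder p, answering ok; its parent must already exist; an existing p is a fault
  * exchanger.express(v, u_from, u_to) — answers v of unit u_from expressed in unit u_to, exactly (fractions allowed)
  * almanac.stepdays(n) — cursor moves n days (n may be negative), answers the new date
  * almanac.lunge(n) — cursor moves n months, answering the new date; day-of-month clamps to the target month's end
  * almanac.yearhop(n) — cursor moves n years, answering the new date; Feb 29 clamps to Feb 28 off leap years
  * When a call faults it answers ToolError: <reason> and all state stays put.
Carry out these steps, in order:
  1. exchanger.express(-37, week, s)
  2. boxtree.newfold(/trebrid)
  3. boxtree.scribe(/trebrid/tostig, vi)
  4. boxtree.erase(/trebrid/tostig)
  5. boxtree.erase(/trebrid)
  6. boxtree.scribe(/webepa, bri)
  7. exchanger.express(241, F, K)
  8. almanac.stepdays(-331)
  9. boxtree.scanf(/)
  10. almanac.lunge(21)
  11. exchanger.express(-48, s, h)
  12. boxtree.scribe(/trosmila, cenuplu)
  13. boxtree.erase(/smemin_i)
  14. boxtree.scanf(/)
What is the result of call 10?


Answer: 1992-04-02

Derivation:
Invoking express using -37, week, s, and get -22377600.
Invoking newfold using /trebrid, yielding ok.
I use scribe using /trebrid/tostig, vi, giving created.
Invoking erase using /trebrid/tostig, — result: ok.
Then erase using /trebrid, and observe ok.
I try scribe using /webepa, bri, and observe created.
Using express using 241, F, K, which returns 70067/180.
I call stepdays using -331, which returns 1990-07-02.
Next I call scanf using /, — result: [peprot, plo/, ras, smemin_i, webepa].
I invoke lunge using 21, → 1992-04-02.
Invoking express using -48, s, h, yielding -1/75.
I use scribe using /trosmila, cenuplu, which returns created.
Invoking erase using /smemin_i, → ok.
I use scanf using /, → [peprot, plo/, ras, trosmila, webepa].


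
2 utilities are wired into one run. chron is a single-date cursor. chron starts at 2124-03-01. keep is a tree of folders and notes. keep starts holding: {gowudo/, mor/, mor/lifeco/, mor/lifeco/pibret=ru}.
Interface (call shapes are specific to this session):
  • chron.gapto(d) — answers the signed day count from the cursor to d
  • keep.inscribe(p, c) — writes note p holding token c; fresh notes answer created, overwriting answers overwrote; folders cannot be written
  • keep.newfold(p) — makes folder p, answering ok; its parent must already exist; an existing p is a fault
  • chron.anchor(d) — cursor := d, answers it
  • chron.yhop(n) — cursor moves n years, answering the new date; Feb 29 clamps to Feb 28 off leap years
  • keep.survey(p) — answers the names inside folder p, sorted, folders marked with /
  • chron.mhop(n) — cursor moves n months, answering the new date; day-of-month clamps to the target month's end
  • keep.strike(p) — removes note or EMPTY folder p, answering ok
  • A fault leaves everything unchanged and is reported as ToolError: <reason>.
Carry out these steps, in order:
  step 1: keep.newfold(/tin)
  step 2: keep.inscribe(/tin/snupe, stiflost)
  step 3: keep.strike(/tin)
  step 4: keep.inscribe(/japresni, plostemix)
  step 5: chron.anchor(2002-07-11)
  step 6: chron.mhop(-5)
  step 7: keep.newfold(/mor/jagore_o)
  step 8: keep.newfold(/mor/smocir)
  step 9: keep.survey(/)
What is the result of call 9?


==> keep.newfold(p='/tin')
<== ok
==> keep.inscribe(p='/tin/snupe', c='stiflost')
<== created
==> keep.strike(p='/tin')
<== ToolError: not empty
==> keep.inscribe(p='/japresni', c='plostemix')
<== created
==> chron.anchor(d='2002-07-11')
<== 2002-07-11
==> chron.mhop(n='-5')
<== 2002-02-11
==> keep.newfold(p='/mor/jagore_o')
<== ok
==> keep.newfold(p='/mor/smocir')
<== ok
==> keep.survey(p='/')
<== [gowudo/, japresni, mor/, tin/]

Answer: [gowudo/, japresni, mor/, tin/]


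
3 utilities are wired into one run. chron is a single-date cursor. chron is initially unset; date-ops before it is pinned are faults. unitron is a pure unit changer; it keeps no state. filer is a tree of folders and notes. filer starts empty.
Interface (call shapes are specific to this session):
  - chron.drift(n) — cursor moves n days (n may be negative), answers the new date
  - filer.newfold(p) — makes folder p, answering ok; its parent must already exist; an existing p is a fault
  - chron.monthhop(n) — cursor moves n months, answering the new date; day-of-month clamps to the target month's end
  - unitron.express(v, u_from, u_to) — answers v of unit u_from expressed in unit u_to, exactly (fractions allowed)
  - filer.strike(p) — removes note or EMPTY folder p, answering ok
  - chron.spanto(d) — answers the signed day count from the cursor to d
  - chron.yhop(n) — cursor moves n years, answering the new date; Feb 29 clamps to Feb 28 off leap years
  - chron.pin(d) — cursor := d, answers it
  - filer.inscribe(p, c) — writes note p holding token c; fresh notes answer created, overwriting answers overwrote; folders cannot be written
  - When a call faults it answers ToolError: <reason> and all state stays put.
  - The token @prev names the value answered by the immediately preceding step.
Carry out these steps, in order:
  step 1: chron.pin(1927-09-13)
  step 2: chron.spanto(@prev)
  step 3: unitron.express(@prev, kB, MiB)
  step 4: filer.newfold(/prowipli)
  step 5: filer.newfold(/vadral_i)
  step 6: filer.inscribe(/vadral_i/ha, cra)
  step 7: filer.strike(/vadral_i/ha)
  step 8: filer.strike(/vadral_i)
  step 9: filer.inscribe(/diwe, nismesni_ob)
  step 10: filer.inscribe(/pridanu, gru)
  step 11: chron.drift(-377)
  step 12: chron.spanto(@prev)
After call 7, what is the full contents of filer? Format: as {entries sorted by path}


Answer: {prowipli/, vadral_i/}

Derivation:
→ pin(1927-09-13)
← 1927-09-13
→ spanto(@prev)
← 0
→ express(@prev, kB, MiB)
← 0
→ newfold(/prowipli)
← ok
→ newfold(/vadral_i)
← ok
→ inscribe(/vadral_i/ha, cra)
← created
→ strike(/vadral_i/ha)
← ok
→ strike(/vadral_i)
← ok
→ inscribe(/diwe, nismesni_ob)
← created
→ inscribe(/pridanu, gru)
← created
→ drift(-377)
← 1926-09-01
→ spanto(@prev)
← 0


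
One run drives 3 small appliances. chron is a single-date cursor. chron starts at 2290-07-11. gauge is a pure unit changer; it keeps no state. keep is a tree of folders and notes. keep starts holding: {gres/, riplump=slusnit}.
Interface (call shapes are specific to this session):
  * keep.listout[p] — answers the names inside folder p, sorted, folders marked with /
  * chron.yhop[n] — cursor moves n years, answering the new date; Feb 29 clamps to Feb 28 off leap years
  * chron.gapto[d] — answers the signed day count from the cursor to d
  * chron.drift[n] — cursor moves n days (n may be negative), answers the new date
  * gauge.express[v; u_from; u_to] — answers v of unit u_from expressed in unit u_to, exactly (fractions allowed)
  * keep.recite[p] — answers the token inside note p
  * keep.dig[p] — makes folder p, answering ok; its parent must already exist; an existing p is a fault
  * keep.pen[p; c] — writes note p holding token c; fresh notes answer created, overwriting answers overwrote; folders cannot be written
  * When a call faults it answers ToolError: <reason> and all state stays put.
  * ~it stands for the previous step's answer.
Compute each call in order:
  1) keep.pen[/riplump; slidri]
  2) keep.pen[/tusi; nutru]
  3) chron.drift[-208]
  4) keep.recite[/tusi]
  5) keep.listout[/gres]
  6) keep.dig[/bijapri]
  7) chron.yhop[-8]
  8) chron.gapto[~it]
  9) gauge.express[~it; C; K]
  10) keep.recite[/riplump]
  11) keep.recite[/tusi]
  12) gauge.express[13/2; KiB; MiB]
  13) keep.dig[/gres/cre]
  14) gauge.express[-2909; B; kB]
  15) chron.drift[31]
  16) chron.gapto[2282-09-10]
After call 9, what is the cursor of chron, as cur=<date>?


Answer: cur=2281-12-15

Derivation:
! 1. pen(/riplump, slidri) => overwrote
! 2. pen(/tusi, nutru) => created
! 3. drift(-208) => 2289-12-15
! 4. recite(/tusi) => nutru
! 5. listout(/gres) => []
! 6. dig(/bijapri) => ok
! 7. yhop(-8) => 2281-12-15
! 8. gapto(~it) => 0
! 9. express(~it, C, K) => 5463/20
! 10. recite(/riplump) => slidri
! 11. recite(/tusi) => nutru
! 12. express(13/2, KiB, MiB) => 13/2048
! 13. dig(/gres/cre) => ok
! 14. express(-2909, B, kB) => -2909/1000
! 15. drift(31) => 2282-01-15
! 16. gapto(2282-09-10) => 238


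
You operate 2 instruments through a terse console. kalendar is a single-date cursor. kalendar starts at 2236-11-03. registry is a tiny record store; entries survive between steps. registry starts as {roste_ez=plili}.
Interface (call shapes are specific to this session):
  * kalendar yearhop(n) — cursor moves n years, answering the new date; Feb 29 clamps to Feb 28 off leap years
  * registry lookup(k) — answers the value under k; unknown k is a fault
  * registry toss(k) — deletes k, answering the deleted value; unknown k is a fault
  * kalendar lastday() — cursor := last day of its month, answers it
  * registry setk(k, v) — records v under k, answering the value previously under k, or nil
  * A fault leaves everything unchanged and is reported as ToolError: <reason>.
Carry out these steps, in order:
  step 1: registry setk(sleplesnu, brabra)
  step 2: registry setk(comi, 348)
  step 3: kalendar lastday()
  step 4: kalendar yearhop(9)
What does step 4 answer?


$ registry setk k=sleplesnu v=brabra
= nil
$ registry setk k=comi v=348
= nil
$ kalendar lastday
= 2236-11-30
$ kalendar yearhop n=9
= 2245-11-30

Answer: 2245-11-30


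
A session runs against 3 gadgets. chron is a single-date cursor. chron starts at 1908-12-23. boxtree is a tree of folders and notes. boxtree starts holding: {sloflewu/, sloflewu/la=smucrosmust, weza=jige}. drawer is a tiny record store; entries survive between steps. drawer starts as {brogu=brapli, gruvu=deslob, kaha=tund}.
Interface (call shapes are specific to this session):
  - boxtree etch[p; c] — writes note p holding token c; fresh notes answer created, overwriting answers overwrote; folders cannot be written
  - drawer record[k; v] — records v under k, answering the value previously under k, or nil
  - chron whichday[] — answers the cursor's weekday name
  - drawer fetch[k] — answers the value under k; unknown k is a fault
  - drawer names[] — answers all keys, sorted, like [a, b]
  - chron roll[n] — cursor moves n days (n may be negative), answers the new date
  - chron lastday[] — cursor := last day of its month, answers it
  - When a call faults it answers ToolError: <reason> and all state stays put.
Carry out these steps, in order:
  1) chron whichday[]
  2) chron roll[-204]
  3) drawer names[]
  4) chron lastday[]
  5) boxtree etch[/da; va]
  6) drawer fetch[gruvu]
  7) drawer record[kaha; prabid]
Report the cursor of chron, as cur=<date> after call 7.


-> chron whichday()
<- Wednesday
-> chron roll(n→-204)
<- 1908-06-02
-> drawer names()
<- [brogu, gruvu, kaha]
-> chron lastday()
<- 1908-06-30
-> boxtree etch(p→/da, c→va)
<- created
-> drawer fetch(k→gruvu)
<- deslob
-> drawer record(k→kaha, v→prabid)
<- tund

Answer: cur=1908-06-30


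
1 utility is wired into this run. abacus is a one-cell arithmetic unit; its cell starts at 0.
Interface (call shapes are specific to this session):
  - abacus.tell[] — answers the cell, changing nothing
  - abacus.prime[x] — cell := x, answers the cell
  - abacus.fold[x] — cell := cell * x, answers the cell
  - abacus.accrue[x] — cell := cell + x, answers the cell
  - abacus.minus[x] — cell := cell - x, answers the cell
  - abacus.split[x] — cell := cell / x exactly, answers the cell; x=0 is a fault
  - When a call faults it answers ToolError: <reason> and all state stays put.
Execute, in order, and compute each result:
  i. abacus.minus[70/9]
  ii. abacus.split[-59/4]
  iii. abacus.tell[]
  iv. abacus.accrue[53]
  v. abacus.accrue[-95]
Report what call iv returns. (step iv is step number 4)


-- 1. abacus.minus(x→70/9) == -70/9
-- 2. abacus.split(x→-59/4) == 280/531
-- 3. abacus.tell() == 280/531
-- 4. abacus.accrue(x→53) == 28423/531
-- 5. abacus.accrue(x→-95) == -22022/531

Answer: 28423/531


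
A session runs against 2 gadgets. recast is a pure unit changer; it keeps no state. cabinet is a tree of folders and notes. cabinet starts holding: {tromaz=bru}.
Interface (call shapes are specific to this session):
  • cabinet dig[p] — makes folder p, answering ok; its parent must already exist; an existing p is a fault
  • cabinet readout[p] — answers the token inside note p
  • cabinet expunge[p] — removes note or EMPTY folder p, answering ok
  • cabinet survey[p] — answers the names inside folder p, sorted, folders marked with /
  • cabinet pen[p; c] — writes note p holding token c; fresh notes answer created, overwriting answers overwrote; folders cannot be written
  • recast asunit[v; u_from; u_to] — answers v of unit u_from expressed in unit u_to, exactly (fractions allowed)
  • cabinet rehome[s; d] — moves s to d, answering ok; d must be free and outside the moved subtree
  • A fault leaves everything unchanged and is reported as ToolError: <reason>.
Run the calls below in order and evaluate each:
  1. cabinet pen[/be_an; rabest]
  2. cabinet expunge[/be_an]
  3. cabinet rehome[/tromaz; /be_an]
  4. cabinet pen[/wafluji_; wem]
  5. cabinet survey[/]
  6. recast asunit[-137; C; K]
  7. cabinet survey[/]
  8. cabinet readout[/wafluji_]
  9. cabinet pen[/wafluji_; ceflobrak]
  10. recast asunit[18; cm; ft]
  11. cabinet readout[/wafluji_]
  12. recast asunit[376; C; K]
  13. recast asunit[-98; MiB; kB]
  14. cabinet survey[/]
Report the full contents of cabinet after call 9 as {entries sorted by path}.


# cabinet pen(p=/be_an, c=rabest) : created
# cabinet expunge(p=/be_an) : ok
# cabinet rehome(s=/tromaz, d=/be_an) : ok
# cabinet pen(p=/wafluji_, c=wem) : created
# cabinet survey(p=/) : [be_an, wafluji_]
# recast asunit(v=-137, u_from=C, u_to=K) : 2723/20
# cabinet survey(p=/) : [be_an, wafluji_]
# cabinet readout(p=/wafluji_) : wem
# cabinet pen(p=/wafluji_, c=ceflobrak) : overwrote
# recast asunit(v=18, u_from=cm, u_to=ft) : 75/127
# cabinet readout(p=/wafluji_) : ceflobrak
# recast asunit(v=376, u_from=C, u_to=K) : 12983/20
# recast asunit(v=-98, u_from=MiB, u_to=kB) : -12845056/125
# cabinet survey(p=/) : [be_an, wafluji_]

Answer: {be_an=bru, wafluji_=ceflobrak}


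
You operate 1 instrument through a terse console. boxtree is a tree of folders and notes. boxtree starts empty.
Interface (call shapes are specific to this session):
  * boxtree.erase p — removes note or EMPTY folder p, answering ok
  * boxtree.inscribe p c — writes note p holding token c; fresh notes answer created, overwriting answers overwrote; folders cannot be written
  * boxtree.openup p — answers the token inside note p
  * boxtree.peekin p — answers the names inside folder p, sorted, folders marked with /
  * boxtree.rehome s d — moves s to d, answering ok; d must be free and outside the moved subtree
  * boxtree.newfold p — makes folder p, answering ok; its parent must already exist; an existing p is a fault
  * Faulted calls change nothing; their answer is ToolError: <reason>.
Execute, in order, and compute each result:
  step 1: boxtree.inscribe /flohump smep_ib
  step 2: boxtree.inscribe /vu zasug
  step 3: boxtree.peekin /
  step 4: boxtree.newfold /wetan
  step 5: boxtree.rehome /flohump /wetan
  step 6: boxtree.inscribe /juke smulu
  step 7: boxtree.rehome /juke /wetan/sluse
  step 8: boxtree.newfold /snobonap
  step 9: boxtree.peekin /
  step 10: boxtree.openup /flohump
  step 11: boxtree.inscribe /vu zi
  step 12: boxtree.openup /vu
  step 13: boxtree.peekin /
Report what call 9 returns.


Answer: [flohump, snobonap/, vu, wetan/]

Derivation:
> boxtree.inscribe p: /flohump c: smep_ib
  created
> boxtree.inscribe p: /vu c: zasug
  created
> boxtree.peekin p: /
  [flohump, vu]
> boxtree.newfold p: /wetan
  ok
> boxtree.rehome s: /flohump d: /wetan
  ToolError: exists
> boxtree.inscribe p: /juke c: smulu
  created
> boxtree.rehome s: /juke d: /wetan/sluse
  ok
> boxtree.newfold p: /snobonap
  ok
> boxtree.peekin p: /
  [flohump, snobonap/, vu, wetan/]
> boxtree.openup p: /flohump
  smep_ib
> boxtree.inscribe p: /vu c: zi
  overwrote
> boxtree.openup p: /vu
  zi
> boxtree.peekin p: /
  [flohump, snobonap/, vu, wetan/]


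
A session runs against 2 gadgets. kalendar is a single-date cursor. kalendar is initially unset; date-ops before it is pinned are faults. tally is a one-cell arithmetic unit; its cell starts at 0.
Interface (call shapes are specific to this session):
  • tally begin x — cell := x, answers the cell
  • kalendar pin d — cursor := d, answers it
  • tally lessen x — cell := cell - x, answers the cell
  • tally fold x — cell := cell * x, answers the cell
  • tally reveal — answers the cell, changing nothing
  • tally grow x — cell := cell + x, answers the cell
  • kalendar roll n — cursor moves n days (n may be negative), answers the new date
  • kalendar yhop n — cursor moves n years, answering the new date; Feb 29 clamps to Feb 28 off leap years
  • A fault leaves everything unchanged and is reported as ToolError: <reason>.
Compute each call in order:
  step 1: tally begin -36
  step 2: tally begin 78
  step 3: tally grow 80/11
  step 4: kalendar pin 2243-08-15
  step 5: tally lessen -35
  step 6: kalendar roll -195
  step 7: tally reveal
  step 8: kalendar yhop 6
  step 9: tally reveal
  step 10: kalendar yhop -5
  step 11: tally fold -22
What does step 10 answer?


→ tally begin(x='-36')
← -36
→ tally begin(x='78')
← 78
→ tally grow(x='80/11')
← 938/11
→ kalendar pin(d='2243-08-15')
← 2243-08-15
→ tally lessen(x='-35')
← 1323/11
→ kalendar roll(n='-195')
← 2243-02-01
→ tally reveal()
← 1323/11
→ kalendar yhop(n='6')
← 2249-02-01
→ tally reveal()
← 1323/11
→ kalendar yhop(n='-5')
← 2244-02-01
→ tally fold(x='-22')
← -2646

Answer: 2244-02-01


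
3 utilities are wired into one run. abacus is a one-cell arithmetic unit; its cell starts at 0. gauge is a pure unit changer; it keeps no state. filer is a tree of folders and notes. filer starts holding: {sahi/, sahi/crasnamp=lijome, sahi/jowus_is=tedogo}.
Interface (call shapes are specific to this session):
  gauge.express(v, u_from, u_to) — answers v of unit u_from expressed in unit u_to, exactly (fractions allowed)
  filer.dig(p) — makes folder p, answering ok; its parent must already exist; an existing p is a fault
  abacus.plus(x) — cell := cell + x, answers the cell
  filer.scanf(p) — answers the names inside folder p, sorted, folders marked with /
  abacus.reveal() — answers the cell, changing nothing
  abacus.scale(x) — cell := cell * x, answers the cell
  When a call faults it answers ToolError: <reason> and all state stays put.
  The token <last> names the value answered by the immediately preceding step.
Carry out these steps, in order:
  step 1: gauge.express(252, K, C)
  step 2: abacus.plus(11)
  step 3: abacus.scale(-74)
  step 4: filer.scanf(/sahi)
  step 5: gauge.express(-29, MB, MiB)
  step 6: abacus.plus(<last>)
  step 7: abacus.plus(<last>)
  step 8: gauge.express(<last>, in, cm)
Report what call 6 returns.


$ gauge.express v=252 u_from=K u_to=C
  -423/20
$ abacus.plus x=11
  11
$ abacus.scale x=-74
  -814
$ filer.scanf p=/sahi
  [crasnamp, jowus_is]
$ gauge.express v=-29 u_from=MB u_to=MiB
  -453125/16384
$ abacus.plus x=<last>
  -13789701/16384
$ abacus.plus x=<last>
  -13789701/8192
$ gauge.express v=<last> u_from=in u_to=cm
  -1751292027/409600

Answer: -13789701/16384


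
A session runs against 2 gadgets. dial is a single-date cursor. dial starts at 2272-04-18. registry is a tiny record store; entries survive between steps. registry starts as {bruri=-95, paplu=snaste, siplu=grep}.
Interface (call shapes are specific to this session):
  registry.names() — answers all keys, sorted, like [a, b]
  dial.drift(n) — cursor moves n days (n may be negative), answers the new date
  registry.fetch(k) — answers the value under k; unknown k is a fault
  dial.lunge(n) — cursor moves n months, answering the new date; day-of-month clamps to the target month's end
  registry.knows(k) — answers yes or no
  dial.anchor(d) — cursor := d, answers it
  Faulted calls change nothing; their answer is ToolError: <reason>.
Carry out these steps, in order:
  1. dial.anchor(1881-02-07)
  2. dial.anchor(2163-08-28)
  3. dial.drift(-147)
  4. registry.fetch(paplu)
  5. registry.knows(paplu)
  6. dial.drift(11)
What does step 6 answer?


-- 1. anchor(d: 1881-02-07) ~> 1881-02-07
-- 2. anchor(d: 2163-08-28) ~> 2163-08-28
-- 3. drift(n: -147) ~> 2163-04-03
-- 4. fetch(k: paplu) ~> snaste
-- 5. knows(k: paplu) ~> yes
-- 6. drift(n: 11) ~> 2163-04-14

Answer: 2163-04-14


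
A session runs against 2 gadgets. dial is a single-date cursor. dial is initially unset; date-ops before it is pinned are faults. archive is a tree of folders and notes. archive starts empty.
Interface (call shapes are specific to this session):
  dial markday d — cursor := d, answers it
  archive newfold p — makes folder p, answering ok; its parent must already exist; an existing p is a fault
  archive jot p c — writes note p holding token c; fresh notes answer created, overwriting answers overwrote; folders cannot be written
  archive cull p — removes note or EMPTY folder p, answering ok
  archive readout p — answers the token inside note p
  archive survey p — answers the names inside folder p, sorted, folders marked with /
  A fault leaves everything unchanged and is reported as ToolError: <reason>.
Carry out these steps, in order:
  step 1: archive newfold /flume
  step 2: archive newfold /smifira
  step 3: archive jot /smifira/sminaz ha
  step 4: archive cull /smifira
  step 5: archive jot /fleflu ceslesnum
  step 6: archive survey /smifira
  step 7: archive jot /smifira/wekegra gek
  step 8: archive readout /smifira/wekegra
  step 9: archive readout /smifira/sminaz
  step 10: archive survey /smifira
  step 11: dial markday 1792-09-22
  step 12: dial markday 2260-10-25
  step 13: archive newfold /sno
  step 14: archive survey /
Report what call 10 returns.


[in] archive newfold p='/flume'
  ok
[in] archive newfold p='/smifira'
  ok
[in] archive jot p='/smifira/sminaz' c='ha'
  created
[in] archive cull p='/smifira'
  ToolError: not empty
[in] archive jot p='/fleflu' c='ceslesnum'
  created
[in] archive survey p='/smifira'
  [sminaz]
[in] archive jot p='/smifira/wekegra' c='gek'
  created
[in] archive readout p='/smifira/wekegra'
  gek
[in] archive readout p='/smifira/sminaz'
  ha
[in] archive survey p='/smifira'
  [sminaz, wekegra]
[in] dial markday d='1792-09-22'
  1792-09-22
[in] dial markday d='2260-10-25'
  2260-10-25
[in] archive newfold p='/sno'
  ok
[in] archive survey p='/'
  [fleflu, flume/, smifira/, sno/]

Answer: [sminaz, wekegra]


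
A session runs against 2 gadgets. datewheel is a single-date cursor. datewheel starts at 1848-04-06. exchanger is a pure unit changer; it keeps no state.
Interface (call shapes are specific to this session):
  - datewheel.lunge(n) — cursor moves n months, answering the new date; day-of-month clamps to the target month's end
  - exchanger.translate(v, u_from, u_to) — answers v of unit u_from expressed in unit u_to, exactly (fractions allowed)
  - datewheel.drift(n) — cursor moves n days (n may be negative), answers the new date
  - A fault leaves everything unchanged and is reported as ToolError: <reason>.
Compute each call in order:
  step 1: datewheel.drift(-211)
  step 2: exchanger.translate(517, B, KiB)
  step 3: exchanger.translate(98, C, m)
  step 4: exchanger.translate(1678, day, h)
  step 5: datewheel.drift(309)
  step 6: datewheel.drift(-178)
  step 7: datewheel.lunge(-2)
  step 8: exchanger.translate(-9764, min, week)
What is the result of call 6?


Answer: 1848-01-17

Derivation:
I call datewheel.drift on n=-211, → 1847-09-08.
I invoke exchanger.translate on v=517, u_from=B, u_to=KiB: 517/1024.
I run exchanger.translate on v=98, u_from=C, u_to=m, yielding ToolError: incompatible units.
Next I call exchanger.translate on v=1678, u_from=day, u_to=h, → 40272.
I try datewheel.drift on n=309: 1848-07-13.
Invoking datewheel.drift on n=-178, and see 1848-01-17.
Then datewheel.lunge on n=-2, which returns 1847-11-17.
Next I call exchanger.translate on v=-9764, u_from=min, u_to=week, and get -2441/2520.


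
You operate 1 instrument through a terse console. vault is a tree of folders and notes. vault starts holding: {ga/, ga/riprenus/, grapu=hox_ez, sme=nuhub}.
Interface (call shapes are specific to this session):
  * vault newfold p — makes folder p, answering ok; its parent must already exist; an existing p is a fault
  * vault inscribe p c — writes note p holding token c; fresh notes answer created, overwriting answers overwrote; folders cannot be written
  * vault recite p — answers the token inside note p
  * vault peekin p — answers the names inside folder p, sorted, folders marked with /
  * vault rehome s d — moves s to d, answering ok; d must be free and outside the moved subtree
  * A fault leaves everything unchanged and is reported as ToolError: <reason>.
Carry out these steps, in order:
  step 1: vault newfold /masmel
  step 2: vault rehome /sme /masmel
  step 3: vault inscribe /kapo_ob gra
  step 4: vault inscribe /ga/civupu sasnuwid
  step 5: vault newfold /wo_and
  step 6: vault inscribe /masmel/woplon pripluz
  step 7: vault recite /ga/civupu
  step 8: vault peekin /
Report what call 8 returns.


Act: vault newfold[p→/masmel]
Obs: ok
Act: vault rehome[s→/sme; d→/masmel]
Obs: ToolError: exists
Act: vault inscribe[p→/kapo_ob; c→gra]
Obs: created
Act: vault inscribe[p→/ga/civupu; c→sasnuwid]
Obs: created
Act: vault newfold[p→/wo_and]
Obs: ok
Act: vault inscribe[p→/masmel/woplon; c→pripluz]
Obs: created
Act: vault recite[p→/ga/civupu]
Obs: sasnuwid
Act: vault peekin[p→/]
Obs: [ga/, grapu, kapo_ob, masmel/, sme, wo_and/]

Answer: [ga/, grapu, kapo_ob, masmel/, sme, wo_and/]


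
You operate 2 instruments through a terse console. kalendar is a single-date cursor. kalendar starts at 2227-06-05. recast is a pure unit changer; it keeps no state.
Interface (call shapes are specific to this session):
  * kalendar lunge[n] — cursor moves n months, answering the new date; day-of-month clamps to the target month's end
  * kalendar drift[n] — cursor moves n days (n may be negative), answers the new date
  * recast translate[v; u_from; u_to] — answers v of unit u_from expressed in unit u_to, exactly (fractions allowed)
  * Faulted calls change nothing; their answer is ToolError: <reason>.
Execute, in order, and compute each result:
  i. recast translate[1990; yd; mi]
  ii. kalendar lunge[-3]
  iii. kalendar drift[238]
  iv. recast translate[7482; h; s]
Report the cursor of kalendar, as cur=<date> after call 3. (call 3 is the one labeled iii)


Now I run recast translate with v='1990', u_from='yd', u_to='mi', yielding 199/176.
I run kalendar lunge with n='-3', which returns 2227-03-05.
I call kalendar drift with n='238': 2227-10-29.
I run recast translate with v='7482', u_from='h', u_to='s': 26935200.

Answer: cur=2227-10-29


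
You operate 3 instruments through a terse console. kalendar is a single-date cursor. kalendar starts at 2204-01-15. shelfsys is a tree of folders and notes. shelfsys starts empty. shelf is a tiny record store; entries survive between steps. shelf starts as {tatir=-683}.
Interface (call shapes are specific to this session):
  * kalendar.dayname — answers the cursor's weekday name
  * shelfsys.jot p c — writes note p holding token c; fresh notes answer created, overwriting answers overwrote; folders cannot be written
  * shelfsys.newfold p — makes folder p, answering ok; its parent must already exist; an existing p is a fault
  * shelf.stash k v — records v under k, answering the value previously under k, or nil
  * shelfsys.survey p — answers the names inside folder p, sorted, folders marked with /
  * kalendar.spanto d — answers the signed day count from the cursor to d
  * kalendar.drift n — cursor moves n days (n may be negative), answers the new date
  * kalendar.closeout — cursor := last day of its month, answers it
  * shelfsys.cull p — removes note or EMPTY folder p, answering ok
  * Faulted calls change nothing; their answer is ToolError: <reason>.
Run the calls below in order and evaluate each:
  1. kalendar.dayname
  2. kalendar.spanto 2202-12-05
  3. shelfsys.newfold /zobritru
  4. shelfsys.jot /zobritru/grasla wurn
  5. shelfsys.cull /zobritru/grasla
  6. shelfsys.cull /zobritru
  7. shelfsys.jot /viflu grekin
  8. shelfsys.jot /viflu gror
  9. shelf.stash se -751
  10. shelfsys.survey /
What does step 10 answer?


Answer: [viflu]

Derivation:
~$ kalendar.dayname
  Sunday
~$ kalendar.spanto d: 2202-12-05
  -406
~$ shelfsys.newfold p: /zobritru
  ok
~$ shelfsys.jot p: /zobritru/grasla c: wurn
  created
~$ shelfsys.cull p: /zobritru/grasla
  ok
~$ shelfsys.cull p: /zobritru
  ok
~$ shelfsys.jot p: /viflu c: grekin
  created
~$ shelfsys.jot p: /viflu c: gror
  overwrote
~$ shelf.stash k: se v: -751
  nil
~$ shelfsys.survey p: /
  [viflu]


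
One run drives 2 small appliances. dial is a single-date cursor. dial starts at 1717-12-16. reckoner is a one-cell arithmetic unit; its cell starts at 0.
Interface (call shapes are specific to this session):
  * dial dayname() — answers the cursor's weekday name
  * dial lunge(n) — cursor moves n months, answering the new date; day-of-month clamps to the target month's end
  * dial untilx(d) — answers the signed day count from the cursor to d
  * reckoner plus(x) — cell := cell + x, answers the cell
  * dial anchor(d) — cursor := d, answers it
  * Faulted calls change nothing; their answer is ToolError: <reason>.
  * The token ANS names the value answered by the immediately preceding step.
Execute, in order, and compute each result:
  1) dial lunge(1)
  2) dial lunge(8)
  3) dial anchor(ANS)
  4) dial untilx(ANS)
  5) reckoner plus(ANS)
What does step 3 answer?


Answer: 1718-09-16

Derivation:
→ dial lunge(n=1)
← 1718-01-16
→ dial lunge(n=8)
← 1718-09-16
→ dial anchor(d=ANS)
← 1718-09-16
→ dial untilx(d=ANS)
← 0
→ reckoner plus(x=ANS)
← 0


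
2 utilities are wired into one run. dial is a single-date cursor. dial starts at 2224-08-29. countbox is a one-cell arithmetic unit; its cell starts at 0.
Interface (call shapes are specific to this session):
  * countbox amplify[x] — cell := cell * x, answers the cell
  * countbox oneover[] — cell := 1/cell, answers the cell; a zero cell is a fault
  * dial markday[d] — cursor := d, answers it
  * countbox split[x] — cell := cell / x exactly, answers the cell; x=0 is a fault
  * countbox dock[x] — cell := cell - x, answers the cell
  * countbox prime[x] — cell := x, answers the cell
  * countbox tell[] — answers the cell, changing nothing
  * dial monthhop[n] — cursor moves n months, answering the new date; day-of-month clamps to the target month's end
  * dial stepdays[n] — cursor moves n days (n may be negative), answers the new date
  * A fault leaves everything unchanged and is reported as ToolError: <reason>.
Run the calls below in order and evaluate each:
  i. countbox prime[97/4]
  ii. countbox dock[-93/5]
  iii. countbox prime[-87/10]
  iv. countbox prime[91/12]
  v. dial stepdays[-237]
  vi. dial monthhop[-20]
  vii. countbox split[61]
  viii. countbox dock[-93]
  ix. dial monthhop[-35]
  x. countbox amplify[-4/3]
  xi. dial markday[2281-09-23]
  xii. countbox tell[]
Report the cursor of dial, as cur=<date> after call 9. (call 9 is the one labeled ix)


Answer: cur=2219-06-05

Derivation:
Calling countbox prime(x→97/4), and get 97/4.
Invoking countbox dock(x→-93/5): 857/20.
Invoking countbox prime(x→-87/10), giving -87/10.
I use countbox prime(x→91/12), which returns 91/12.
Invoking dial stepdays(n→-237), — result: 2224-01-05.
Then dial monthhop(n→-20), yielding 2222-05-05.
I try countbox split(x→61), → 91/732.
I invoke countbox dock(x→-93): 68167/732.
Using dial monthhop(n→-35), and get 2219-06-05.
Next I call countbox amplify(x→-4/3), yielding -68167/549.
I run dial markday(d→2281-09-23), giving 2281-09-23.
I use countbox tell, and observe -68167/549.


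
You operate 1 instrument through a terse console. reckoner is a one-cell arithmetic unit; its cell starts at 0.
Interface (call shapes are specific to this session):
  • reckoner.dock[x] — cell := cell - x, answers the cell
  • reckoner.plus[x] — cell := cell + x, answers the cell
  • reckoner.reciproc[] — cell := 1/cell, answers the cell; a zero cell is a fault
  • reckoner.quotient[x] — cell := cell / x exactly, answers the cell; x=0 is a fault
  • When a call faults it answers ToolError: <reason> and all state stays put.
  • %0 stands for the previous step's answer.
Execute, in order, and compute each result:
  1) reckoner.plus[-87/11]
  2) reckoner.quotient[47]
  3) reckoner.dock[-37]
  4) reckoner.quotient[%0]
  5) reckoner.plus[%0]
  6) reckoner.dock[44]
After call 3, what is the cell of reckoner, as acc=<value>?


-- 1. reckoner.plus(x→-87/11) ~> -87/11
-- 2. reckoner.quotient(x→47) ~> -87/517
-- 3. reckoner.dock(x→-37) ~> 19042/517
-- 4. reckoner.quotient(x→%0) ~> 1
-- 5. reckoner.plus(x→%0) ~> 2
-- 6. reckoner.dock(x→44) ~> -42

Answer: acc=19042/517


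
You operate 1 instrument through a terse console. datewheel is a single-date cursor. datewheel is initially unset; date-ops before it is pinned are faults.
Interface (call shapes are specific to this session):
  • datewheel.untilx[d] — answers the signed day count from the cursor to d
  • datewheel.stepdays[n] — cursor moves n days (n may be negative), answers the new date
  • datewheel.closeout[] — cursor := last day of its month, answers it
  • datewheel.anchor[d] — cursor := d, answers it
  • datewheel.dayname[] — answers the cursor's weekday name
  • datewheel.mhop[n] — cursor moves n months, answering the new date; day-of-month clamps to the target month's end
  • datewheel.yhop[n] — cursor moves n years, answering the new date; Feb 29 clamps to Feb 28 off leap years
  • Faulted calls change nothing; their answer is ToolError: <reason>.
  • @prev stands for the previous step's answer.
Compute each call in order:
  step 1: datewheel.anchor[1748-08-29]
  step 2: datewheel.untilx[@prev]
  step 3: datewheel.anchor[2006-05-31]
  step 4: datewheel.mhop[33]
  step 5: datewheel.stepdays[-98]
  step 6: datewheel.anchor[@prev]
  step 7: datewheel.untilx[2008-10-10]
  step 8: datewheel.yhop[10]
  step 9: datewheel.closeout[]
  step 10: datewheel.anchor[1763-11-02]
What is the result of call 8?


% anchor d='1748-08-29'
[out] 1748-08-29
% untilx d='@prev'
[out] 0
% anchor d='2006-05-31'
[out] 2006-05-31
% mhop n='33'
[out] 2009-02-28
% stepdays n='-98'
[out] 2008-11-22
% anchor d='@prev'
[out] 2008-11-22
% untilx d='2008-10-10'
[out] -43
% yhop n='10'
[out] 2018-11-22
% closeout
[out] 2018-11-30
% anchor d='1763-11-02'
[out] 1763-11-02

Answer: 2018-11-22
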